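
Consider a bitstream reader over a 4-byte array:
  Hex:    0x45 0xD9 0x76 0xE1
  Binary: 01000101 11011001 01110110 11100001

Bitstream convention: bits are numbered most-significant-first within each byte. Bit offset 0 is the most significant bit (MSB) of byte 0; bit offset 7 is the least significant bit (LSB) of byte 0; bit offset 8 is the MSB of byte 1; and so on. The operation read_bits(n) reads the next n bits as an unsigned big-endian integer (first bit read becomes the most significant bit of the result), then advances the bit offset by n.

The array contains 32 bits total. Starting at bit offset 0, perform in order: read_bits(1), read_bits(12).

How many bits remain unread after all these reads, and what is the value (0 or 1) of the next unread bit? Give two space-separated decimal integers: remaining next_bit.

Answer: 19 0

Derivation:
Read 1: bits[0:1] width=1 -> value=0 (bin 0); offset now 1 = byte 0 bit 1; 31 bits remain
Read 2: bits[1:13] width=12 -> value=2235 (bin 100010111011); offset now 13 = byte 1 bit 5; 19 bits remain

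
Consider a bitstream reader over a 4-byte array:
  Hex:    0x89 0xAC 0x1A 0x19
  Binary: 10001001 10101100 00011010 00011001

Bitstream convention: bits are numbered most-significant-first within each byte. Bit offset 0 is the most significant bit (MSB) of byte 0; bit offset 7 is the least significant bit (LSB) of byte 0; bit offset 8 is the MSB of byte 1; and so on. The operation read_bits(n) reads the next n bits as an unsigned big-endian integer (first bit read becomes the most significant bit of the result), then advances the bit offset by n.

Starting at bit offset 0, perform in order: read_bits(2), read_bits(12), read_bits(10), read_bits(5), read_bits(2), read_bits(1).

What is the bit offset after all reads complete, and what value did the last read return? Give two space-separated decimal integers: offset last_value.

Read 1: bits[0:2] width=2 -> value=2 (bin 10); offset now 2 = byte 0 bit 2; 30 bits remain
Read 2: bits[2:14] width=12 -> value=619 (bin 001001101011); offset now 14 = byte 1 bit 6; 18 bits remain
Read 3: bits[14:24] width=10 -> value=26 (bin 0000011010); offset now 24 = byte 3 bit 0; 8 bits remain
Read 4: bits[24:29] width=5 -> value=3 (bin 00011); offset now 29 = byte 3 bit 5; 3 bits remain
Read 5: bits[29:31] width=2 -> value=0 (bin 00); offset now 31 = byte 3 bit 7; 1 bits remain
Read 6: bits[31:32] width=1 -> value=1 (bin 1); offset now 32 = byte 4 bit 0; 0 bits remain

Answer: 32 1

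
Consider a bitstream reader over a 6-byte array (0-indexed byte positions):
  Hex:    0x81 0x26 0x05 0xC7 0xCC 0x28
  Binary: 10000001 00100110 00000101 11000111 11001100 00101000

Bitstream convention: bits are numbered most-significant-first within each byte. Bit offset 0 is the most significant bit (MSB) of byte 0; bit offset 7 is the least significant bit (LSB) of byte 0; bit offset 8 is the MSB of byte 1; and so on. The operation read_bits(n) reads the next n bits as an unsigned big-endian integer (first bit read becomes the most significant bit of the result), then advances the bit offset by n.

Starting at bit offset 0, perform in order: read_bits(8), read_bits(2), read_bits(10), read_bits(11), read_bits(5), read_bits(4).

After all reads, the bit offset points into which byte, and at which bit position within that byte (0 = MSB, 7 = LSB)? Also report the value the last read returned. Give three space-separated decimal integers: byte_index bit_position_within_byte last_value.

Read 1: bits[0:8] width=8 -> value=129 (bin 10000001); offset now 8 = byte 1 bit 0; 40 bits remain
Read 2: bits[8:10] width=2 -> value=0 (bin 00); offset now 10 = byte 1 bit 2; 38 bits remain
Read 3: bits[10:20] width=10 -> value=608 (bin 1001100000); offset now 20 = byte 2 bit 4; 28 bits remain
Read 4: bits[20:31] width=11 -> value=739 (bin 01011100011); offset now 31 = byte 3 bit 7; 17 bits remain
Read 5: bits[31:36] width=5 -> value=28 (bin 11100); offset now 36 = byte 4 bit 4; 12 bits remain
Read 6: bits[36:40] width=4 -> value=12 (bin 1100); offset now 40 = byte 5 bit 0; 8 bits remain

Answer: 5 0 12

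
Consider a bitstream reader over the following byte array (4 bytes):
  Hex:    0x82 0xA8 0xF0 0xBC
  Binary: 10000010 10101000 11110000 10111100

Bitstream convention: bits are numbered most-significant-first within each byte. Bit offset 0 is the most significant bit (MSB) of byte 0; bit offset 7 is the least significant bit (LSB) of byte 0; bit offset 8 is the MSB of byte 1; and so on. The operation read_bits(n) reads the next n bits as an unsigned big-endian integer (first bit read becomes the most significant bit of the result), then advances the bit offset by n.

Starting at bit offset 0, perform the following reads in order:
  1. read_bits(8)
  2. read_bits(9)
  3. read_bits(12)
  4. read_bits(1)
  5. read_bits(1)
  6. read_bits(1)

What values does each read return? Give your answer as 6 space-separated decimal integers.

Answer: 130 337 3607 1 0 0

Derivation:
Read 1: bits[0:8] width=8 -> value=130 (bin 10000010); offset now 8 = byte 1 bit 0; 24 bits remain
Read 2: bits[8:17] width=9 -> value=337 (bin 101010001); offset now 17 = byte 2 bit 1; 15 bits remain
Read 3: bits[17:29] width=12 -> value=3607 (bin 111000010111); offset now 29 = byte 3 bit 5; 3 bits remain
Read 4: bits[29:30] width=1 -> value=1 (bin 1); offset now 30 = byte 3 bit 6; 2 bits remain
Read 5: bits[30:31] width=1 -> value=0 (bin 0); offset now 31 = byte 3 bit 7; 1 bits remain
Read 6: bits[31:32] width=1 -> value=0 (bin 0); offset now 32 = byte 4 bit 0; 0 bits remain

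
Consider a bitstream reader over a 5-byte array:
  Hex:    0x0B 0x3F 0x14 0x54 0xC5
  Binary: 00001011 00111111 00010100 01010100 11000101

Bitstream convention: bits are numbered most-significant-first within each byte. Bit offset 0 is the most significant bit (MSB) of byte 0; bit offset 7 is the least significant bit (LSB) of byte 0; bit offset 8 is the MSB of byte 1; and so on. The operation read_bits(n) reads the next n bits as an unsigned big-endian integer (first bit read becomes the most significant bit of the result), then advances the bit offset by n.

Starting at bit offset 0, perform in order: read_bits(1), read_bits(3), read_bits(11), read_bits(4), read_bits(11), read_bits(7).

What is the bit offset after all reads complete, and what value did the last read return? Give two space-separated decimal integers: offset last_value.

Answer: 37 24

Derivation:
Read 1: bits[0:1] width=1 -> value=0 (bin 0); offset now 1 = byte 0 bit 1; 39 bits remain
Read 2: bits[1:4] width=3 -> value=0 (bin 000); offset now 4 = byte 0 bit 4; 36 bits remain
Read 3: bits[4:15] width=11 -> value=1439 (bin 10110011111); offset now 15 = byte 1 bit 7; 25 bits remain
Read 4: bits[15:19] width=4 -> value=8 (bin 1000); offset now 19 = byte 2 bit 3; 21 bits remain
Read 5: bits[19:30] width=11 -> value=1301 (bin 10100010101); offset now 30 = byte 3 bit 6; 10 bits remain
Read 6: bits[30:37] width=7 -> value=24 (bin 0011000); offset now 37 = byte 4 bit 5; 3 bits remain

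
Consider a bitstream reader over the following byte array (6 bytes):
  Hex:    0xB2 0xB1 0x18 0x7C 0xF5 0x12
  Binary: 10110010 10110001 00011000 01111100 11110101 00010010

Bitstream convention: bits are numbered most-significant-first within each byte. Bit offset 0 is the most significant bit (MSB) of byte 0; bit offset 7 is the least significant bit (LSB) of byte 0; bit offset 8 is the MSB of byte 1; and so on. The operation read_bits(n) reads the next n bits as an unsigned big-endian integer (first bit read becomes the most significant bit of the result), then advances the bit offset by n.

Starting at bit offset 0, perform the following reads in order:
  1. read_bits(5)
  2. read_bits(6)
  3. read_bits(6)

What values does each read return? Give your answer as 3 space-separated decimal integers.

Answer: 22 21 34

Derivation:
Read 1: bits[0:5] width=5 -> value=22 (bin 10110); offset now 5 = byte 0 bit 5; 43 bits remain
Read 2: bits[5:11] width=6 -> value=21 (bin 010101); offset now 11 = byte 1 bit 3; 37 bits remain
Read 3: bits[11:17] width=6 -> value=34 (bin 100010); offset now 17 = byte 2 bit 1; 31 bits remain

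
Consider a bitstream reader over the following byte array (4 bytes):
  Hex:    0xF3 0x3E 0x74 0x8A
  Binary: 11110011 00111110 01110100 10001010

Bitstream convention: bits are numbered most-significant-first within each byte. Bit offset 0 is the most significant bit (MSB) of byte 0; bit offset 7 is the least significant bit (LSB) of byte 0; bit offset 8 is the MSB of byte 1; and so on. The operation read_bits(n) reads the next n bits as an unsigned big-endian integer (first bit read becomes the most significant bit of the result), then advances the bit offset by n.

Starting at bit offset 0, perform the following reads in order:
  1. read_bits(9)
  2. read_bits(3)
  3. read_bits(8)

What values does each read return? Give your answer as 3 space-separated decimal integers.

Read 1: bits[0:9] width=9 -> value=486 (bin 111100110); offset now 9 = byte 1 bit 1; 23 bits remain
Read 2: bits[9:12] width=3 -> value=3 (bin 011); offset now 12 = byte 1 bit 4; 20 bits remain
Read 3: bits[12:20] width=8 -> value=231 (bin 11100111); offset now 20 = byte 2 bit 4; 12 bits remain

Answer: 486 3 231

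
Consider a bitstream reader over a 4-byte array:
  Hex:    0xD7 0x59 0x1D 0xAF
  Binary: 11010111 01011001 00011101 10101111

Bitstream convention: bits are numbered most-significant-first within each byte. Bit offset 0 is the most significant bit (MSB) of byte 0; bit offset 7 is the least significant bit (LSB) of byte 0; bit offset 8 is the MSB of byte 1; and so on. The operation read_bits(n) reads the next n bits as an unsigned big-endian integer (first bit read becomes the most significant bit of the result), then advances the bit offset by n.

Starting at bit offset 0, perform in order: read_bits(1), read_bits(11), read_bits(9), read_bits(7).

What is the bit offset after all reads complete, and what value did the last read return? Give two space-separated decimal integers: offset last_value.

Read 1: bits[0:1] width=1 -> value=1 (bin 1); offset now 1 = byte 0 bit 1; 31 bits remain
Read 2: bits[1:12] width=11 -> value=1397 (bin 10101110101); offset now 12 = byte 1 bit 4; 20 bits remain
Read 3: bits[12:21] width=9 -> value=291 (bin 100100011); offset now 21 = byte 2 bit 5; 11 bits remain
Read 4: bits[21:28] width=7 -> value=90 (bin 1011010); offset now 28 = byte 3 bit 4; 4 bits remain

Answer: 28 90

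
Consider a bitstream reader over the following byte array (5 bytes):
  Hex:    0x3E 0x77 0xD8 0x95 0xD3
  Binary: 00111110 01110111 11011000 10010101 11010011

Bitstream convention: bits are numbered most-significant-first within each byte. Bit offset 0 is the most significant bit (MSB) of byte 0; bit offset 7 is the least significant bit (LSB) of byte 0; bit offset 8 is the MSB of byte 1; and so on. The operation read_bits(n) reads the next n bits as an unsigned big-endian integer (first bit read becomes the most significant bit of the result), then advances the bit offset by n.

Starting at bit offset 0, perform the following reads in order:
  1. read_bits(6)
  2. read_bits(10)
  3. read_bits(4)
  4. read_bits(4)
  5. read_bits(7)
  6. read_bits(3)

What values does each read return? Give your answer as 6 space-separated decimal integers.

Answer: 15 631 13 8 74 7

Derivation:
Read 1: bits[0:6] width=6 -> value=15 (bin 001111); offset now 6 = byte 0 bit 6; 34 bits remain
Read 2: bits[6:16] width=10 -> value=631 (bin 1001110111); offset now 16 = byte 2 bit 0; 24 bits remain
Read 3: bits[16:20] width=4 -> value=13 (bin 1101); offset now 20 = byte 2 bit 4; 20 bits remain
Read 4: bits[20:24] width=4 -> value=8 (bin 1000); offset now 24 = byte 3 bit 0; 16 bits remain
Read 5: bits[24:31] width=7 -> value=74 (bin 1001010); offset now 31 = byte 3 bit 7; 9 bits remain
Read 6: bits[31:34] width=3 -> value=7 (bin 111); offset now 34 = byte 4 bit 2; 6 bits remain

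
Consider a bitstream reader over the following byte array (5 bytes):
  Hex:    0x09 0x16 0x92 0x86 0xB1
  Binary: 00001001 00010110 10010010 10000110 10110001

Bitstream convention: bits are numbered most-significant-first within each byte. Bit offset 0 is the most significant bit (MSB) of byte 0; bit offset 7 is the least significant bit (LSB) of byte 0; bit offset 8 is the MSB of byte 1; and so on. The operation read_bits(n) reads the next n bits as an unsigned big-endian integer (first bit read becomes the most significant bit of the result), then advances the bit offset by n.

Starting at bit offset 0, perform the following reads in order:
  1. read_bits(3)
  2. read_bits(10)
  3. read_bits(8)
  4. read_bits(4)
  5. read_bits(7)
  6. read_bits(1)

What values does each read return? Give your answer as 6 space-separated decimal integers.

Answer: 0 290 210 5 6 1

Derivation:
Read 1: bits[0:3] width=3 -> value=0 (bin 000); offset now 3 = byte 0 bit 3; 37 bits remain
Read 2: bits[3:13] width=10 -> value=290 (bin 0100100010); offset now 13 = byte 1 bit 5; 27 bits remain
Read 3: bits[13:21] width=8 -> value=210 (bin 11010010); offset now 21 = byte 2 bit 5; 19 bits remain
Read 4: bits[21:25] width=4 -> value=5 (bin 0101); offset now 25 = byte 3 bit 1; 15 bits remain
Read 5: bits[25:32] width=7 -> value=6 (bin 0000110); offset now 32 = byte 4 bit 0; 8 bits remain
Read 6: bits[32:33] width=1 -> value=1 (bin 1); offset now 33 = byte 4 bit 1; 7 bits remain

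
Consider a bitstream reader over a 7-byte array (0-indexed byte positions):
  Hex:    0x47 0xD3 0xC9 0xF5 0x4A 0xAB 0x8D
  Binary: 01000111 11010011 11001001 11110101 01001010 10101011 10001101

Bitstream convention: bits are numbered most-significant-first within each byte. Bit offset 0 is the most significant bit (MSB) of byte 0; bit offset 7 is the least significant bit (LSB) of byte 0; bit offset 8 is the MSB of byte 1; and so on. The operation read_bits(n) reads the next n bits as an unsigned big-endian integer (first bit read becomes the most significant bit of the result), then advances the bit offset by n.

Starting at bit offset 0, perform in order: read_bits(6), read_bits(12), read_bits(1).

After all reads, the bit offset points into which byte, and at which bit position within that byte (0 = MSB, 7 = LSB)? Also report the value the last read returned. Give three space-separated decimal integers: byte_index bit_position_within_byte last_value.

Answer: 2 3 0

Derivation:
Read 1: bits[0:6] width=6 -> value=17 (bin 010001); offset now 6 = byte 0 bit 6; 50 bits remain
Read 2: bits[6:18] width=12 -> value=3919 (bin 111101001111); offset now 18 = byte 2 bit 2; 38 bits remain
Read 3: bits[18:19] width=1 -> value=0 (bin 0); offset now 19 = byte 2 bit 3; 37 bits remain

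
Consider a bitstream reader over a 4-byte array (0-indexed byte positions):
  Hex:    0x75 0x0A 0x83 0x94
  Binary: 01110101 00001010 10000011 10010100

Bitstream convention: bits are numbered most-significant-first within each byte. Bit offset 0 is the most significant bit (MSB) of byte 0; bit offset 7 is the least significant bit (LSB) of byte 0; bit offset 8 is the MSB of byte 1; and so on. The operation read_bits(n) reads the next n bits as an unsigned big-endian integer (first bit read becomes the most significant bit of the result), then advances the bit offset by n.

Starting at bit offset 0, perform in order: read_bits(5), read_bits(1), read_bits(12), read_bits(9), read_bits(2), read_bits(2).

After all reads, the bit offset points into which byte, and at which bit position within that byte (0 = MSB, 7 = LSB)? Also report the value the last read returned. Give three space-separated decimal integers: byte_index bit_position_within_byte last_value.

Answer: 3 7 2

Derivation:
Read 1: bits[0:5] width=5 -> value=14 (bin 01110); offset now 5 = byte 0 bit 5; 27 bits remain
Read 2: bits[5:6] width=1 -> value=1 (bin 1); offset now 6 = byte 0 bit 6; 26 bits remain
Read 3: bits[6:18] width=12 -> value=1066 (bin 010000101010); offset now 18 = byte 2 bit 2; 14 bits remain
Read 4: bits[18:27] width=9 -> value=28 (bin 000011100); offset now 27 = byte 3 bit 3; 5 bits remain
Read 5: bits[27:29] width=2 -> value=2 (bin 10); offset now 29 = byte 3 bit 5; 3 bits remain
Read 6: bits[29:31] width=2 -> value=2 (bin 10); offset now 31 = byte 3 bit 7; 1 bits remain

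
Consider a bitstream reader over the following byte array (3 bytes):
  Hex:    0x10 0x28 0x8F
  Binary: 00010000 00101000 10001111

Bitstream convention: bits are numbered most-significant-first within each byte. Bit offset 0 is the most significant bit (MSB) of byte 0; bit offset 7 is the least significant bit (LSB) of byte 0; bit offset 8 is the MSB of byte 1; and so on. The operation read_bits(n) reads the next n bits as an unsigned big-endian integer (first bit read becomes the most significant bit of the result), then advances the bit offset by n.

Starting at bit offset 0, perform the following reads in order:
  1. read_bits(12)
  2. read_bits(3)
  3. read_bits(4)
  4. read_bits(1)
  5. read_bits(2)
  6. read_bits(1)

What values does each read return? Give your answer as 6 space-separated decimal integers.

Read 1: bits[0:12] width=12 -> value=258 (bin 000100000010); offset now 12 = byte 1 bit 4; 12 bits remain
Read 2: bits[12:15] width=3 -> value=4 (bin 100); offset now 15 = byte 1 bit 7; 9 bits remain
Read 3: bits[15:19] width=4 -> value=4 (bin 0100); offset now 19 = byte 2 bit 3; 5 bits remain
Read 4: bits[19:20] width=1 -> value=0 (bin 0); offset now 20 = byte 2 bit 4; 4 bits remain
Read 5: bits[20:22] width=2 -> value=3 (bin 11); offset now 22 = byte 2 bit 6; 2 bits remain
Read 6: bits[22:23] width=1 -> value=1 (bin 1); offset now 23 = byte 2 bit 7; 1 bits remain

Answer: 258 4 4 0 3 1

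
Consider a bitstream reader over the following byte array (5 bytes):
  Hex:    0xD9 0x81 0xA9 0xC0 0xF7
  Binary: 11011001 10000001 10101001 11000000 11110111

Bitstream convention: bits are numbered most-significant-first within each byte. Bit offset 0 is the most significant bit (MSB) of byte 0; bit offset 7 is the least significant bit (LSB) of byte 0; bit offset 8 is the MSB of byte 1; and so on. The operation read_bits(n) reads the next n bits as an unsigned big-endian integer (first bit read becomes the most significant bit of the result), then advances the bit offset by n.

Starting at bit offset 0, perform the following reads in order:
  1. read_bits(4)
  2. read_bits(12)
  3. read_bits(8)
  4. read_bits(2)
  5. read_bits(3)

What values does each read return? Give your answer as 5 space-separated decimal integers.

Read 1: bits[0:4] width=4 -> value=13 (bin 1101); offset now 4 = byte 0 bit 4; 36 bits remain
Read 2: bits[4:16] width=12 -> value=2433 (bin 100110000001); offset now 16 = byte 2 bit 0; 24 bits remain
Read 3: bits[16:24] width=8 -> value=169 (bin 10101001); offset now 24 = byte 3 bit 0; 16 bits remain
Read 4: bits[24:26] width=2 -> value=3 (bin 11); offset now 26 = byte 3 bit 2; 14 bits remain
Read 5: bits[26:29] width=3 -> value=0 (bin 000); offset now 29 = byte 3 bit 5; 11 bits remain

Answer: 13 2433 169 3 0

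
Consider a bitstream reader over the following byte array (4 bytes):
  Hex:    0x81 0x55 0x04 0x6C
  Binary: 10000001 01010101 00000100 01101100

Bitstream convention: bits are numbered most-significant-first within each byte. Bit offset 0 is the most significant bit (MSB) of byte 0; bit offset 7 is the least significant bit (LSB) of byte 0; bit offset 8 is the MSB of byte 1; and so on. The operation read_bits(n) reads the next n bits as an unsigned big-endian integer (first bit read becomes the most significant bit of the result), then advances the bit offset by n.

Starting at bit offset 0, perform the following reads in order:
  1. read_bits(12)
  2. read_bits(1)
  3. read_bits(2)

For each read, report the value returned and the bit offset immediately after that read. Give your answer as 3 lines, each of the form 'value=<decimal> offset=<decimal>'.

Read 1: bits[0:12] width=12 -> value=2069 (bin 100000010101); offset now 12 = byte 1 bit 4; 20 bits remain
Read 2: bits[12:13] width=1 -> value=0 (bin 0); offset now 13 = byte 1 bit 5; 19 bits remain
Read 3: bits[13:15] width=2 -> value=2 (bin 10); offset now 15 = byte 1 bit 7; 17 bits remain

Answer: value=2069 offset=12
value=0 offset=13
value=2 offset=15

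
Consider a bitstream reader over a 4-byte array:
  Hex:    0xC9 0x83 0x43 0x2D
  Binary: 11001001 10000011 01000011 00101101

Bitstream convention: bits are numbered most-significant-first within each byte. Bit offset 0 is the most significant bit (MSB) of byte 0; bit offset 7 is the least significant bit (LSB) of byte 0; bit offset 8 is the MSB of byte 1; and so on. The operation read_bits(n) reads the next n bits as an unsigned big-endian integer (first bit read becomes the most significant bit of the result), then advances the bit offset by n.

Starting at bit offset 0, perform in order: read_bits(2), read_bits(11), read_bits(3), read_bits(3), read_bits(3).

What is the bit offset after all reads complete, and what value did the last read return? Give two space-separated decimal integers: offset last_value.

Answer: 22 0

Derivation:
Read 1: bits[0:2] width=2 -> value=3 (bin 11); offset now 2 = byte 0 bit 2; 30 bits remain
Read 2: bits[2:13] width=11 -> value=304 (bin 00100110000); offset now 13 = byte 1 bit 5; 19 bits remain
Read 3: bits[13:16] width=3 -> value=3 (bin 011); offset now 16 = byte 2 bit 0; 16 bits remain
Read 4: bits[16:19] width=3 -> value=2 (bin 010); offset now 19 = byte 2 bit 3; 13 bits remain
Read 5: bits[19:22] width=3 -> value=0 (bin 000); offset now 22 = byte 2 bit 6; 10 bits remain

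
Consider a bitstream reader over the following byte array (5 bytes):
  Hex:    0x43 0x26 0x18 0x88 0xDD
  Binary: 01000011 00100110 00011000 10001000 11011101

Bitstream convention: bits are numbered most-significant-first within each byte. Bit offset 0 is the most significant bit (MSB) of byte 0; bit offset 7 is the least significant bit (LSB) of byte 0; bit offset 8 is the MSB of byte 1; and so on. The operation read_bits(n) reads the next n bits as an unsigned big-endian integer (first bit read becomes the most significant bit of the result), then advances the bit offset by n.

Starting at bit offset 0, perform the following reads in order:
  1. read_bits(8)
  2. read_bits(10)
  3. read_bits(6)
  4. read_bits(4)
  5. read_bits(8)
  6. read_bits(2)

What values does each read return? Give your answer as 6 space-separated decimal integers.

Answer: 67 152 24 8 141 3

Derivation:
Read 1: bits[0:8] width=8 -> value=67 (bin 01000011); offset now 8 = byte 1 bit 0; 32 bits remain
Read 2: bits[8:18] width=10 -> value=152 (bin 0010011000); offset now 18 = byte 2 bit 2; 22 bits remain
Read 3: bits[18:24] width=6 -> value=24 (bin 011000); offset now 24 = byte 3 bit 0; 16 bits remain
Read 4: bits[24:28] width=4 -> value=8 (bin 1000); offset now 28 = byte 3 bit 4; 12 bits remain
Read 5: bits[28:36] width=8 -> value=141 (bin 10001101); offset now 36 = byte 4 bit 4; 4 bits remain
Read 6: bits[36:38] width=2 -> value=3 (bin 11); offset now 38 = byte 4 bit 6; 2 bits remain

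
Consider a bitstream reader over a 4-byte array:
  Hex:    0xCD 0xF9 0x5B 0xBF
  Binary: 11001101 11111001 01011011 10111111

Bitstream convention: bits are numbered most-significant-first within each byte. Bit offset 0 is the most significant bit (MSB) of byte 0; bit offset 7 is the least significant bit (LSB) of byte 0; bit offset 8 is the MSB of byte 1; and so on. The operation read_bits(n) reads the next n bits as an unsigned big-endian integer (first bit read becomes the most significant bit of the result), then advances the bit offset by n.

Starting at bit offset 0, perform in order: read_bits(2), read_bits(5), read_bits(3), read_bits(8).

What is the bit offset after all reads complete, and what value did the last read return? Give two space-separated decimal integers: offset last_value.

Answer: 18 229

Derivation:
Read 1: bits[0:2] width=2 -> value=3 (bin 11); offset now 2 = byte 0 bit 2; 30 bits remain
Read 2: bits[2:7] width=5 -> value=6 (bin 00110); offset now 7 = byte 0 bit 7; 25 bits remain
Read 3: bits[7:10] width=3 -> value=7 (bin 111); offset now 10 = byte 1 bit 2; 22 bits remain
Read 4: bits[10:18] width=8 -> value=229 (bin 11100101); offset now 18 = byte 2 bit 2; 14 bits remain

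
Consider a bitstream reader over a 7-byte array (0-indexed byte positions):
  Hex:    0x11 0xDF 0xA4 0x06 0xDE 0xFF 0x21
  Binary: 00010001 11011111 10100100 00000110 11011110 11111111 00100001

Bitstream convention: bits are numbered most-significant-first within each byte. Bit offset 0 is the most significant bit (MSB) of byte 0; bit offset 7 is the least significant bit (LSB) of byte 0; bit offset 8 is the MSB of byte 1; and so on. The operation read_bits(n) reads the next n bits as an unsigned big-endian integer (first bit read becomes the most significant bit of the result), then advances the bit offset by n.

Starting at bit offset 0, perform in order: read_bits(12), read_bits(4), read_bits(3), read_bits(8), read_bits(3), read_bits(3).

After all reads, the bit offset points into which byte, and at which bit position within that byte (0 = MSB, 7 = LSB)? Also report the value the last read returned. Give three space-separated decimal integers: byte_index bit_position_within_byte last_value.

Read 1: bits[0:12] width=12 -> value=285 (bin 000100011101); offset now 12 = byte 1 bit 4; 44 bits remain
Read 2: bits[12:16] width=4 -> value=15 (bin 1111); offset now 16 = byte 2 bit 0; 40 bits remain
Read 3: bits[16:19] width=3 -> value=5 (bin 101); offset now 19 = byte 2 bit 3; 37 bits remain
Read 4: bits[19:27] width=8 -> value=32 (bin 00100000); offset now 27 = byte 3 bit 3; 29 bits remain
Read 5: bits[27:30] width=3 -> value=1 (bin 001); offset now 30 = byte 3 bit 6; 26 bits remain
Read 6: bits[30:33] width=3 -> value=5 (bin 101); offset now 33 = byte 4 bit 1; 23 bits remain

Answer: 4 1 5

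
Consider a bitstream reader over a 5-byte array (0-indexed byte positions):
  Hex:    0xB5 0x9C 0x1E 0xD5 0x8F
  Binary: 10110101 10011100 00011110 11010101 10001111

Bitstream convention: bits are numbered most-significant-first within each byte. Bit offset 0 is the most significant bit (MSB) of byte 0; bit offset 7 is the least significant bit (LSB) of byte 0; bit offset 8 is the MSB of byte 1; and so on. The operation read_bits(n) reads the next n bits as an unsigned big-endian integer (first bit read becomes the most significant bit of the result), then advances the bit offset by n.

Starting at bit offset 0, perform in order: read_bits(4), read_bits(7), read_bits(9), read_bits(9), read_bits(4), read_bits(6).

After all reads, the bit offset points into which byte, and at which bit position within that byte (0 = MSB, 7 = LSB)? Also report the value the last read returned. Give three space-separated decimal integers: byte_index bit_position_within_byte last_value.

Answer: 4 7 7

Derivation:
Read 1: bits[0:4] width=4 -> value=11 (bin 1011); offset now 4 = byte 0 bit 4; 36 bits remain
Read 2: bits[4:11] width=7 -> value=44 (bin 0101100); offset now 11 = byte 1 bit 3; 29 bits remain
Read 3: bits[11:20] width=9 -> value=449 (bin 111000001); offset now 20 = byte 2 bit 4; 20 bits remain
Read 4: bits[20:29] width=9 -> value=474 (bin 111011010); offset now 29 = byte 3 bit 5; 11 bits remain
Read 5: bits[29:33] width=4 -> value=11 (bin 1011); offset now 33 = byte 4 bit 1; 7 bits remain
Read 6: bits[33:39] width=6 -> value=7 (bin 000111); offset now 39 = byte 4 bit 7; 1 bits remain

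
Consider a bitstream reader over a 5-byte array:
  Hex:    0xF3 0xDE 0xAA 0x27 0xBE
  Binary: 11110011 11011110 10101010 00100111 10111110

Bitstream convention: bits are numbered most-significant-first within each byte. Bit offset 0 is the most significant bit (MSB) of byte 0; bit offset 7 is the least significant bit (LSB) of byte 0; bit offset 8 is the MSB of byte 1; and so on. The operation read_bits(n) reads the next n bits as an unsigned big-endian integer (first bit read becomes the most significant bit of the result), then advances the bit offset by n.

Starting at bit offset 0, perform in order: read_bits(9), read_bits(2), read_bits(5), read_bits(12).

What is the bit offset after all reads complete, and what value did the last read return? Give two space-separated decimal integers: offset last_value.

Read 1: bits[0:9] width=9 -> value=487 (bin 111100111); offset now 9 = byte 1 bit 1; 31 bits remain
Read 2: bits[9:11] width=2 -> value=2 (bin 10); offset now 11 = byte 1 bit 3; 29 bits remain
Read 3: bits[11:16] width=5 -> value=30 (bin 11110); offset now 16 = byte 2 bit 0; 24 bits remain
Read 4: bits[16:28] width=12 -> value=2722 (bin 101010100010); offset now 28 = byte 3 bit 4; 12 bits remain

Answer: 28 2722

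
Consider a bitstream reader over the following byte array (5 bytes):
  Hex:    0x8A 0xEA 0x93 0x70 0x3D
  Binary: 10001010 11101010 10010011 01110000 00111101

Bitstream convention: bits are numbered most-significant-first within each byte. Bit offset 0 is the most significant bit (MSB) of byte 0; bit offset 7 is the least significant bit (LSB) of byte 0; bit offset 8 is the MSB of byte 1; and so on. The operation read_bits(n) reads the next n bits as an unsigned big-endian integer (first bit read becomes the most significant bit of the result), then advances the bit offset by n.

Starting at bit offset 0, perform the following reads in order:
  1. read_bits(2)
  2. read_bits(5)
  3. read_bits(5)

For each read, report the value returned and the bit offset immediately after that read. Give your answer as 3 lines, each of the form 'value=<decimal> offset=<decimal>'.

Answer: value=2 offset=2
value=5 offset=7
value=14 offset=12

Derivation:
Read 1: bits[0:2] width=2 -> value=2 (bin 10); offset now 2 = byte 0 bit 2; 38 bits remain
Read 2: bits[2:7] width=5 -> value=5 (bin 00101); offset now 7 = byte 0 bit 7; 33 bits remain
Read 3: bits[7:12] width=5 -> value=14 (bin 01110); offset now 12 = byte 1 bit 4; 28 bits remain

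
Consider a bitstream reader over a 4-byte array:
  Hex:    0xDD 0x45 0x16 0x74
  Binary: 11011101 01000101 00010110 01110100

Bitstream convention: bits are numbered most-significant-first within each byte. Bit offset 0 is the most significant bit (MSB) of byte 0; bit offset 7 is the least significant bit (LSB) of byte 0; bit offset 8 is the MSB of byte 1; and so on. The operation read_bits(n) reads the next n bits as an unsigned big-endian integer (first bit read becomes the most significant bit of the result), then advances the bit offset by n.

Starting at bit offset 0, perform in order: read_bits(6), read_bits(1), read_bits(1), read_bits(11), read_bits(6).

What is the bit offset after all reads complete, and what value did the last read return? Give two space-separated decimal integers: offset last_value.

Read 1: bits[0:6] width=6 -> value=55 (bin 110111); offset now 6 = byte 0 bit 6; 26 bits remain
Read 2: bits[6:7] width=1 -> value=0 (bin 0); offset now 7 = byte 0 bit 7; 25 bits remain
Read 3: bits[7:8] width=1 -> value=1 (bin 1); offset now 8 = byte 1 bit 0; 24 bits remain
Read 4: bits[8:19] width=11 -> value=552 (bin 01000101000); offset now 19 = byte 2 bit 3; 13 bits remain
Read 5: bits[19:25] width=6 -> value=44 (bin 101100); offset now 25 = byte 3 bit 1; 7 bits remain

Answer: 25 44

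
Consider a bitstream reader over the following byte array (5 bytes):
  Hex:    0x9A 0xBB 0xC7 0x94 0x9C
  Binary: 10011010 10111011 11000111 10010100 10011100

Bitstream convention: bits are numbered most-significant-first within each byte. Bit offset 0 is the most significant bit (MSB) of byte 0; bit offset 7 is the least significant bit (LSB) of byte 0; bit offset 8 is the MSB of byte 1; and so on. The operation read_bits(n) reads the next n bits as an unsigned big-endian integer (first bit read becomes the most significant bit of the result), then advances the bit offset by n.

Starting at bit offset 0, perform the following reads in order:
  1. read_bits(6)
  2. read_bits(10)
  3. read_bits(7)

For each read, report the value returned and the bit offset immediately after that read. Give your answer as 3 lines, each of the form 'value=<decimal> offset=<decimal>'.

Answer: value=38 offset=6
value=699 offset=16
value=99 offset=23

Derivation:
Read 1: bits[0:6] width=6 -> value=38 (bin 100110); offset now 6 = byte 0 bit 6; 34 bits remain
Read 2: bits[6:16] width=10 -> value=699 (bin 1010111011); offset now 16 = byte 2 bit 0; 24 bits remain
Read 3: bits[16:23] width=7 -> value=99 (bin 1100011); offset now 23 = byte 2 bit 7; 17 bits remain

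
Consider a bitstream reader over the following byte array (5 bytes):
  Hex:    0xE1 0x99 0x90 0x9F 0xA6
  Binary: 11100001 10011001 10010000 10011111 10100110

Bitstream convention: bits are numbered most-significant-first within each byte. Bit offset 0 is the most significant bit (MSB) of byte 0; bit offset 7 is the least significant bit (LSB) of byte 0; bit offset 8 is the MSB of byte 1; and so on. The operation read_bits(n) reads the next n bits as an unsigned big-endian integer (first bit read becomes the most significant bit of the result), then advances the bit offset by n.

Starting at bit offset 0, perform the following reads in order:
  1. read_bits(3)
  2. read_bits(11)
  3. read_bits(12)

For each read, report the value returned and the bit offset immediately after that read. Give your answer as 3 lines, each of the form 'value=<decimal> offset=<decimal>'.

Read 1: bits[0:3] width=3 -> value=7 (bin 111); offset now 3 = byte 0 bit 3; 37 bits remain
Read 2: bits[3:14] width=11 -> value=102 (bin 00001100110); offset now 14 = byte 1 bit 6; 26 bits remain
Read 3: bits[14:26] width=12 -> value=1602 (bin 011001000010); offset now 26 = byte 3 bit 2; 14 bits remain

Answer: value=7 offset=3
value=102 offset=14
value=1602 offset=26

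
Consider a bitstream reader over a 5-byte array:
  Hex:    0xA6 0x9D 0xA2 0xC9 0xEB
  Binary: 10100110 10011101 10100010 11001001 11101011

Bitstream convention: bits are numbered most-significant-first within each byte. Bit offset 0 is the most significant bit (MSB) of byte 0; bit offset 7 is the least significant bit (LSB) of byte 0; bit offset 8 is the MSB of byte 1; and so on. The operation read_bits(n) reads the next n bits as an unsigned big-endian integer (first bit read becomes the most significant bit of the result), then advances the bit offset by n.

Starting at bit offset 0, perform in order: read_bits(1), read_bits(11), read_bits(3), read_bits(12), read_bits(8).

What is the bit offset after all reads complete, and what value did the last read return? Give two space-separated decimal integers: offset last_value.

Read 1: bits[0:1] width=1 -> value=1 (bin 1); offset now 1 = byte 0 bit 1; 39 bits remain
Read 2: bits[1:12] width=11 -> value=617 (bin 01001101001); offset now 12 = byte 1 bit 4; 28 bits remain
Read 3: bits[12:15] width=3 -> value=6 (bin 110); offset now 15 = byte 1 bit 7; 25 bits remain
Read 4: bits[15:27] width=12 -> value=3350 (bin 110100010110); offset now 27 = byte 3 bit 3; 13 bits remain
Read 5: bits[27:35] width=8 -> value=79 (bin 01001111); offset now 35 = byte 4 bit 3; 5 bits remain

Answer: 35 79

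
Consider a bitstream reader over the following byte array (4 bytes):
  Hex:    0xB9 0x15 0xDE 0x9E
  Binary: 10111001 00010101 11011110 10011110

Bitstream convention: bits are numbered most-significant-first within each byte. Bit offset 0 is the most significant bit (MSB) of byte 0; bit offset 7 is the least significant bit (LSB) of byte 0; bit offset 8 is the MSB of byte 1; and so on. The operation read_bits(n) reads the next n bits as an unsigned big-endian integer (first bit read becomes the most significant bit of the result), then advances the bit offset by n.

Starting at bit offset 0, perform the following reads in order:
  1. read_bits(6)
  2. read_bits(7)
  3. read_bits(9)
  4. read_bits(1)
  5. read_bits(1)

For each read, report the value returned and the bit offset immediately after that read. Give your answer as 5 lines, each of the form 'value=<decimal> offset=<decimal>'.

Read 1: bits[0:6] width=6 -> value=46 (bin 101110); offset now 6 = byte 0 bit 6; 26 bits remain
Read 2: bits[6:13] width=7 -> value=34 (bin 0100010); offset now 13 = byte 1 bit 5; 19 bits remain
Read 3: bits[13:22] width=9 -> value=375 (bin 101110111); offset now 22 = byte 2 bit 6; 10 bits remain
Read 4: bits[22:23] width=1 -> value=1 (bin 1); offset now 23 = byte 2 bit 7; 9 bits remain
Read 5: bits[23:24] width=1 -> value=0 (bin 0); offset now 24 = byte 3 bit 0; 8 bits remain

Answer: value=46 offset=6
value=34 offset=13
value=375 offset=22
value=1 offset=23
value=0 offset=24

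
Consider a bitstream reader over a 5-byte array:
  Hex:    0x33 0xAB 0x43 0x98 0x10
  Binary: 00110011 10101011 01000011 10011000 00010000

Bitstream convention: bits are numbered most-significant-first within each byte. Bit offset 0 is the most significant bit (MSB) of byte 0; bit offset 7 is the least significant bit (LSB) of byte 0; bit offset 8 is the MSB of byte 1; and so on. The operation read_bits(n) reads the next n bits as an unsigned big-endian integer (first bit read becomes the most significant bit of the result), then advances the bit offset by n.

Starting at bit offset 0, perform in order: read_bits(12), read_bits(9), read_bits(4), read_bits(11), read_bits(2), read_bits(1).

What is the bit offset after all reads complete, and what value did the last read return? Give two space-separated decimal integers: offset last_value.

Answer: 39 0

Derivation:
Read 1: bits[0:12] width=12 -> value=826 (bin 001100111010); offset now 12 = byte 1 bit 4; 28 bits remain
Read 2: bits[12:21] width=9 -> value=360 (bin 101101000); offset now 21 = byte 2 bit 5; 19 bits remain
Read 3: bits[21:25] width=4 -> value=7 (bin 0111); offset now 25 = byte 3 bit 1; 15 bits remain
Read 4: bits[25:36] width=11 -> value=385 (bin 00110000001); offset now 36 = byte 4 bit 4; 4 bits remain
Read 5: bits[36:38] width=2 -> value=0 (bin 00); offset now 38 = byte 4 bit 6; 2 bits remain
Read 6: bits[38:39] width=1 -> value=0 (bin 0); offset now 39 = byte 4 bit 7; 1 bits remain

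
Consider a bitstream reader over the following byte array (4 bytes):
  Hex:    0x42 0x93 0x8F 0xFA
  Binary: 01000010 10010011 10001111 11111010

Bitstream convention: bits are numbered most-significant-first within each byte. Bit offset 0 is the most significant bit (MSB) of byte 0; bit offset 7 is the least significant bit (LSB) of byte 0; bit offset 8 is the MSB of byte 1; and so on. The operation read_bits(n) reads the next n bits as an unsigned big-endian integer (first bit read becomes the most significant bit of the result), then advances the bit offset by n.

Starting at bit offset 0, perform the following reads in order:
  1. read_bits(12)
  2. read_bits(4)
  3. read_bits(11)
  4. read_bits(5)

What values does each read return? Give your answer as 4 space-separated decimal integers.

Read 1: bits[0:12] width=12 -> value=1065 (bin 010000101001); offset now 12 = byte 1 bit 4; 20 bits remain
Read 2: bits[12:16] width=4 -> value=3 (bin 0011); offset now 16 = byte 2 bit 0; 16 bits remain
Read 3: bits[16:27] width=11 -> value=1151 (bin 10001111111); offset now 27 = byte 3 bit 3; 5 bits remain
Read 4: bits[27:32] width=5 -> value=26 (bin 11010); offset now 32 = byte 4 bit 0; 0 bits remain

Answer: 1065 3 1151 26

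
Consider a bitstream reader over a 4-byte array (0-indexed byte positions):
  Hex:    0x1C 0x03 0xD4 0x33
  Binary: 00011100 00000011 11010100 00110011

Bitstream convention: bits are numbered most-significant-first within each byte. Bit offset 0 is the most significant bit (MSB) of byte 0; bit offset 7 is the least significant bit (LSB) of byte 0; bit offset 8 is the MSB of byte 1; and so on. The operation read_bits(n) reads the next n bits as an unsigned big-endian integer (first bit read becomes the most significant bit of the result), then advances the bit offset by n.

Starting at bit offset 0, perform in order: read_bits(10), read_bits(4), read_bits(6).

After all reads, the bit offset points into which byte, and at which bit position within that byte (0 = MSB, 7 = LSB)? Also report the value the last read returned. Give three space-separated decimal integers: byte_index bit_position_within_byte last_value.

Read 1: bits[0:10] width=10 -> value=112 (bin 0001110000); offset now 10 = byte 1 bit 2; 22 bits remain
Read 2: bits[10:14] width=4 -> value=0 (bin 0000); offset now 14 = byte 1 bit 6; 18 bits remain
Read 3: bits[14:20] width=6 -> value=61 (bin 111101); offset now 20 = byte 2 bit 4; 12 bits remain

Answer: 2 4 61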